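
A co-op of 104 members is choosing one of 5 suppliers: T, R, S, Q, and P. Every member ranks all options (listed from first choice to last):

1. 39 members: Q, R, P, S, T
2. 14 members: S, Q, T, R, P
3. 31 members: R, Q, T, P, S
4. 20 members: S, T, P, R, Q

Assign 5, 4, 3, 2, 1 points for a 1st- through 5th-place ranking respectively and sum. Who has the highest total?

Q

T: 39·1 + 14·3 + 31·3 + 20·4 = 254
R: 39·4 + 14·2 + 31·5 + 20·2 = 379
S: 39·2 + 14·5 + 31·1 + 20·5 = 279
Q: 39·5 + 14·4 + 31·4 + 20·1 = 395
P: 39·3 + 14·1 + 31·2 + 20·3 = 253
Q has the highest Borda score (395).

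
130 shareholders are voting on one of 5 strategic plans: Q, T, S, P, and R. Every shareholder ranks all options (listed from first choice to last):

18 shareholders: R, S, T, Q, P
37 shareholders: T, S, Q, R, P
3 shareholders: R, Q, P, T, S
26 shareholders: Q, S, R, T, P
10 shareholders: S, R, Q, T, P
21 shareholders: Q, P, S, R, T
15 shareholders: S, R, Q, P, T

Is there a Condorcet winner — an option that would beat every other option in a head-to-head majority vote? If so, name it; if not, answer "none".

S

S vs Q: 80–50 for S.
S vs T: 90–40 for S.
S vs P: 106–24 for S.
S vs R: 109–21 for S.
S beats every other option head-to-head.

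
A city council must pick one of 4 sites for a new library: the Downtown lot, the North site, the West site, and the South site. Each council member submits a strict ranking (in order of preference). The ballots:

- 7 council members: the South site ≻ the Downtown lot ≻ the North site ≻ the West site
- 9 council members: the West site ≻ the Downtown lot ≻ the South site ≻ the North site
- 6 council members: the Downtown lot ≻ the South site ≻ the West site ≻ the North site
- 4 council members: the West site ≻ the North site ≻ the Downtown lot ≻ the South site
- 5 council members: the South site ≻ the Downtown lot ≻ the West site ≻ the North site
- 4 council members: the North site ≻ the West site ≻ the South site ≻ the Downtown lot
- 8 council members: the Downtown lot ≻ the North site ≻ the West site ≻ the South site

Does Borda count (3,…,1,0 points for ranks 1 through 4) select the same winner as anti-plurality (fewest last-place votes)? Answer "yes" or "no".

Borda — scores: the Downtown lot 88, the North site 43, the West site 66, the South site 61. Winner: the Downtown lot.
Anti-plurality — last-place votes: the Downtown lot 4, the North site 20, the West site 7, the South site 12. Winner: the Downtown lot.
The two methods agree.

yes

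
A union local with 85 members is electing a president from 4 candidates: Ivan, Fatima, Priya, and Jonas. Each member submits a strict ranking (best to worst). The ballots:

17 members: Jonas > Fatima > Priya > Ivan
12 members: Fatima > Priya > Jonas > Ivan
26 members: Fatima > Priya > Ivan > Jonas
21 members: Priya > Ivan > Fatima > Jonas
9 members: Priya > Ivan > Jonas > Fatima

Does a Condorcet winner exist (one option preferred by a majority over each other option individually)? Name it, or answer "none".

Fatima vs Ivan: 55–30 for Fatima.
Fatima vs Priya: 55–30 for Fatima.
Fatima vs Jonas: 59–26 for Fatima.
Fatima beats every other option head-to-head.

Fatima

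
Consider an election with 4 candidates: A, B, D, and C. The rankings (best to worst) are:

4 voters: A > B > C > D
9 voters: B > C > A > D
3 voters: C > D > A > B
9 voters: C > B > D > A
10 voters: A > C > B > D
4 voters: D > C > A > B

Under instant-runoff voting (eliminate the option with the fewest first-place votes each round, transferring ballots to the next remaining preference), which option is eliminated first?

Round 1: A 14, B 9, D 4, C 12. Eliminate D.

D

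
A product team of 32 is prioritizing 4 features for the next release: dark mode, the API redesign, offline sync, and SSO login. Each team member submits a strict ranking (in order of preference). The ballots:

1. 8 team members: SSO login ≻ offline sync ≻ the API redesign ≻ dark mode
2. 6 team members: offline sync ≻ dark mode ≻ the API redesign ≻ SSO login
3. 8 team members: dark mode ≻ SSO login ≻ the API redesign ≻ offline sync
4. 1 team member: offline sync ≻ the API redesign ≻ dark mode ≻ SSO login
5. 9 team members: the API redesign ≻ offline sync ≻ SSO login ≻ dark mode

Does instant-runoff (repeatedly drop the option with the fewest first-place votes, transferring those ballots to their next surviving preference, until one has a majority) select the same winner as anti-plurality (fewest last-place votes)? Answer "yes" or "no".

Instant-runoff — R1 dark mode 8, the API redesign 9, offline sync 7, SSO login 8 (offline sync out); R2 dark mode 14, the API redesign 10, SSO login 8 (SSO login out); R3 dark mode 14, the API redesign 18 (the API redesign winner). Winner: the API redesign.
Anti-plurality — last-place votes: dark mode 17, the API redesign 0, offline sync 8, SSO login 7. Winner: the API redesign.
The two methods agree.

yes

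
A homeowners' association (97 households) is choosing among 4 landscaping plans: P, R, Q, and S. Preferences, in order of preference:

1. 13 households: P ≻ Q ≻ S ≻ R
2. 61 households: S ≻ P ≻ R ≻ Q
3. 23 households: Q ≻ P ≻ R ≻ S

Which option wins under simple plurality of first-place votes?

First-place votes: P 13, R 0, Q 23, S 61.
S has the most first-place votes.

S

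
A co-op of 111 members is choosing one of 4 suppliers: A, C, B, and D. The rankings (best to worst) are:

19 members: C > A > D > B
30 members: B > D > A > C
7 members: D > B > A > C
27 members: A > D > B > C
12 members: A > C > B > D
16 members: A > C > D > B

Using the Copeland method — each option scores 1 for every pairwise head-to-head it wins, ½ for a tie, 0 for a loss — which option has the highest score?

A

A: beats C, B, and D → score 3.
C: loses to A, B, and D → score 0.
B: beats C; loses to A and D → score 1.
D: beats C and B; loses to A → score 2.
A has the best pairwise record.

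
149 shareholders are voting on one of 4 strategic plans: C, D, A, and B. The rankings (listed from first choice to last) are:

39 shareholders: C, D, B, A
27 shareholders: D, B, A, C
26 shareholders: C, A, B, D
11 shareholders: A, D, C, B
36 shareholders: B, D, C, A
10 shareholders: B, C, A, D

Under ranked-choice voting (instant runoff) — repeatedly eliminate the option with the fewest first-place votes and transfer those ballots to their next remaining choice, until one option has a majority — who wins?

Round 1: C 65, D 27, A 11, B 46. Eliminate A.
Round 2: C 65, D 38, B 46. Eliminate D.
Round 3: C 76, B 73. C has a majority.

C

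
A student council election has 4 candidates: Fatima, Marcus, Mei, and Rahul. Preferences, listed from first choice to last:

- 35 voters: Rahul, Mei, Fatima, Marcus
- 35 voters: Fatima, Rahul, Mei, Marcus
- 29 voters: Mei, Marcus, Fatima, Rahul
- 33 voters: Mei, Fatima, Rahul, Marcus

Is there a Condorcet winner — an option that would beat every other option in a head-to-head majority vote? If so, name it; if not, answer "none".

none

Checking pairwise contests:
Mei beats Fatima 97–35.
Fatima beats Marcus 103–29.
Rahul beats Mei 70–62.
Fatima beats Rahul 97–35.
Every option loses at least one head-to-head, so there is no Condorcet winner.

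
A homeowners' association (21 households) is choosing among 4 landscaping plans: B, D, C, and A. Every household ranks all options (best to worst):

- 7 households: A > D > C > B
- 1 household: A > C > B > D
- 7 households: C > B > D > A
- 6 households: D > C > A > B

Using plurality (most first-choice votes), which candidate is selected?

First-place votes: B 0, D 6, C 7, A 8.
A has the most first-place votes.

A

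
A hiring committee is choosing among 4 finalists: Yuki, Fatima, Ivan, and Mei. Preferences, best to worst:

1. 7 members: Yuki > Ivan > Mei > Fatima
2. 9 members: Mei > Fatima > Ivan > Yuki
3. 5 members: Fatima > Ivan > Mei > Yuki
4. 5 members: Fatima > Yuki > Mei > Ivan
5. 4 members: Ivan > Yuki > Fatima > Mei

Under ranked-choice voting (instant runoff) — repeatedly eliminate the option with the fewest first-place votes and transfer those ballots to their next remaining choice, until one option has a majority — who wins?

Round 1: Yuki 7, Fatima 10, Ivan 4, Mei 9. Eliminate Ivan.
Round 2: Yuki 11, Fatima 10, Mei 9. Eliminate Mei.
Round 3: Yuki 11, Fatima 19. Fatima has a majority.

Fatima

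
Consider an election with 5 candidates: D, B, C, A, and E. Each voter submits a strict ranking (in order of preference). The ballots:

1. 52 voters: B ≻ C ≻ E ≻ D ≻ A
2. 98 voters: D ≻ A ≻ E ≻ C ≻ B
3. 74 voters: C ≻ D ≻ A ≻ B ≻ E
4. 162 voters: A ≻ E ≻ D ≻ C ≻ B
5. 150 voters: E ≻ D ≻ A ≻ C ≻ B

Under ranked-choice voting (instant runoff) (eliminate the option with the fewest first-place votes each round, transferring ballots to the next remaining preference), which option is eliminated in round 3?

C

Round 1: D 98, B 52, C 74, A 162, E 150. Eliminate B.
Round 2: D 98, C 126, A 162, E 150. Eliminate D.
Round 3: C 126, A 260, E 150. Eliminate C.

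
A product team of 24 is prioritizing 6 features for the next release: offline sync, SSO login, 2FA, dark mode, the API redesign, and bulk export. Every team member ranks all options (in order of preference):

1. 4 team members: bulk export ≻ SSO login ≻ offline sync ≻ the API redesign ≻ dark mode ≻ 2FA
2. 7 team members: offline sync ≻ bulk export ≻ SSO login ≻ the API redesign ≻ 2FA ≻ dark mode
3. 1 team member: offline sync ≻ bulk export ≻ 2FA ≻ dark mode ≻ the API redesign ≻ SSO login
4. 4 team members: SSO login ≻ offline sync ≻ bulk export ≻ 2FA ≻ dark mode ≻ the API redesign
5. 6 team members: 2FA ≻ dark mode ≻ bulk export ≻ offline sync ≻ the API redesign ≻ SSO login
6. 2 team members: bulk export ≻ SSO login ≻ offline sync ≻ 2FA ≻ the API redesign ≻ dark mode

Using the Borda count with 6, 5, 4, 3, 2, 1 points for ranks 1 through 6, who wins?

offline sync: 4·4 + 7·6 + 1·6 + 4·5 + 6·3 + 2·4 = 110
SSO login: 4·5 + 7·4 + 1·1 + 4·6 + 6·1 + 2·5 = 89
2FA: 4·1 + 7·2 + 1·4 + 4·3 + 6·6 + 2·3 = 76
dark mode: 4·2 + 7·1 + 1·3 + 4·2 + 6·5 + 2·1 = 58
the API redesign: 4·3 + 7·3 + 1·2 + 4·1 + 6·2 + 2·2 = 55
bulk export: 4·6 + 7·5 + 1·5 + 4·4 + 6·4 + 2·6 = 116
bulk export has the highest Borda score (116).

bulk export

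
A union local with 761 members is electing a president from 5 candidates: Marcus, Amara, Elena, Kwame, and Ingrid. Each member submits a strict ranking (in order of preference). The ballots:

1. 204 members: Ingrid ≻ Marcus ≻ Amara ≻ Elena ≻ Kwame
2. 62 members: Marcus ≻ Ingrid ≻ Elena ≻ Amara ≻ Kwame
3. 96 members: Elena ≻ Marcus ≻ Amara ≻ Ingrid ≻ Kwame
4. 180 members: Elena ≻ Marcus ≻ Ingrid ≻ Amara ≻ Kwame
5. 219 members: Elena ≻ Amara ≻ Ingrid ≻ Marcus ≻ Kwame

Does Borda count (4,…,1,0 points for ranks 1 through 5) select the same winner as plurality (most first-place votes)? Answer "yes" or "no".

Borda — scores: Marcus 1907, Amara 1499, Elena 2308, Kwame 0, Ingrid 1896. Winner: Elena.
Plurality — first-place votes: Marcus 62, Amara 0, Elena 495, Kwame 0, Ingrid 204. Winner: Elena.
The two methods agree.

yes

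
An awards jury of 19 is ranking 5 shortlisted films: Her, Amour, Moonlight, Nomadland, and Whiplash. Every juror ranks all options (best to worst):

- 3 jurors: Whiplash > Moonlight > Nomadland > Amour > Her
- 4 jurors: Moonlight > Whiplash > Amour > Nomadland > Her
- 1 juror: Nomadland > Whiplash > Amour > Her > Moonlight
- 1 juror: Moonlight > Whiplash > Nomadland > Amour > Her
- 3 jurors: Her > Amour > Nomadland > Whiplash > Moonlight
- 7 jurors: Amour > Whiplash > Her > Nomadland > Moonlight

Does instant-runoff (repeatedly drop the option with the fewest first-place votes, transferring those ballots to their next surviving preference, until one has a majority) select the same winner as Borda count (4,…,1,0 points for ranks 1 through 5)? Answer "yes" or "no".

no

Instant-runoff — R1 Her 3, Amour 7, Moonlight 5, Nomadland 1, Whiplash 3 (Nomadland out); R2 Her 3, Amour 7, Moonlight 5, Whiplash 4 (Her out); R3 Amour 10, Moonlight 5, Whiplash 4 (Amour winner). Winner: Amour.
Borda — scores: Her 27, Amour 51, Moonlight 29, Nomadland 29, Whiplash 54. Winner: Whiplash.
The two methods disagree.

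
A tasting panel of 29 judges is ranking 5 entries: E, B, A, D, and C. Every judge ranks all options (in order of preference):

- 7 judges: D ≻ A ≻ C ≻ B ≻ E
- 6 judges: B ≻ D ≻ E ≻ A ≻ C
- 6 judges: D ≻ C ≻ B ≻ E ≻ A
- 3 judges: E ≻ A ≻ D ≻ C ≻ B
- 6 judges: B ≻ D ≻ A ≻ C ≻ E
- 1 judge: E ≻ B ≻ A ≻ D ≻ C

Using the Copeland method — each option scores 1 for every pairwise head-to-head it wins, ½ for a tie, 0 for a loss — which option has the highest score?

D

E: beats A; loses to B, D, and C → score 1.
B: beats E and A; loses to D and C → score 2.
A: beats C; loses to E, B, and D → score 1.
D: beats E, B, A, and C → score 4.
C: beats E and B; loses to A and D → score 2.
D has the best pairwise record.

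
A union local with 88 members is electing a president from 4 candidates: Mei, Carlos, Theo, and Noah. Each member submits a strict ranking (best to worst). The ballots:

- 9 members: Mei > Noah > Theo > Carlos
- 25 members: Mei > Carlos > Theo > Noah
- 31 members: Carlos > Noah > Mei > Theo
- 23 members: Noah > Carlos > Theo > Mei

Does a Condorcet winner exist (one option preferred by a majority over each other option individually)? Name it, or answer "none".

Carlos

Carlos vs Mei: 54–34 for Carlos.
Carlos vs Theo: 79–9 for Carlos.
Carlos vs Noah: 56–32 for Carlos.
Carlos beats every other option head-to-head.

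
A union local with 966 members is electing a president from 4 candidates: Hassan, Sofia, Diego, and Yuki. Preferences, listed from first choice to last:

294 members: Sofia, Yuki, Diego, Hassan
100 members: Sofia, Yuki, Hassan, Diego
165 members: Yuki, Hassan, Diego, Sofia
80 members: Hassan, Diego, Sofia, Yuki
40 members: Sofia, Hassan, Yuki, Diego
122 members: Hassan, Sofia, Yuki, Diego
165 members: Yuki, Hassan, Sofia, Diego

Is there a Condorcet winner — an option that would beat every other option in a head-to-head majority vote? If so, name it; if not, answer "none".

none

Checking pairwise contests:
Yuki beats Hassan 724–242.
Hassan beats Sofia 532–434.
Hassan beats Diego 672–294.
Sofia beats Yuki 636–330.
Every option loses at least one head-to-head, so there is no Condorcet winner.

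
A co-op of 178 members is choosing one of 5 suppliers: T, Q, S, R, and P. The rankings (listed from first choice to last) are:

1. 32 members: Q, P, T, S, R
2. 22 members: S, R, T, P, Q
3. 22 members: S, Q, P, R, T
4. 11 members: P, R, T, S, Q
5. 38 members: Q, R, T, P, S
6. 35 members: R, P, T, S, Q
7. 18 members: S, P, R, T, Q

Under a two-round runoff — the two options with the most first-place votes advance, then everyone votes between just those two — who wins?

Round 1 first-place votes: T 0, Q 70, S 62, R 35, P 11.
Q and S advance.
Runoff: Q is preferred to S by 70 voters; S by 108.
S wins the runoff.

S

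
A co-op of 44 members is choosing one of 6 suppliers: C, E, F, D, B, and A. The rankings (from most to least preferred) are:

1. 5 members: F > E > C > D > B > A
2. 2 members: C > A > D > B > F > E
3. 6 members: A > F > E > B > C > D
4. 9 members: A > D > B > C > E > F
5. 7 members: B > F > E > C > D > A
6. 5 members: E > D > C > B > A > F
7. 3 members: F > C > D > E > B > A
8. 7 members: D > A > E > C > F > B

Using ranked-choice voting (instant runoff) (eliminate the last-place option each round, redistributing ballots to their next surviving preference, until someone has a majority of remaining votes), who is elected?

A

Round 1: C 2, E 5, F 8, D 7, B 7, A 15. Eliminate C.
Round 2: E 5, F 8, D 7, B 7, A 17. Eliminate E.
Round 3: F 8, D 12, B 7, A 17. Eliminate B.
Round 4: F 15, D 12, A 17. Eliminate D.
Round 5: F 15, A 29. A has a majority.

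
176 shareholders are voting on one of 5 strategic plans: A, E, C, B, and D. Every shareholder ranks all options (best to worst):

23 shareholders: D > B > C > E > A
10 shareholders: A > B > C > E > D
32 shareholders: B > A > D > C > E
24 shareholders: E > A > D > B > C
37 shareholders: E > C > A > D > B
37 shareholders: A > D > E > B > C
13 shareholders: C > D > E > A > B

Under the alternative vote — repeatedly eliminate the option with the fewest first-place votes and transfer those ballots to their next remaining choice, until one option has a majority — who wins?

Round 1: A 47, E 61, C 13, B 32, D 23. Eliminate C.
Round 2: A 47, E 61, B 32, D 36. Eliminate B.
Round 3: A 79, E 61, D 36. Eliminate D.
Round 4: A 79, E 97. E has a majority.

E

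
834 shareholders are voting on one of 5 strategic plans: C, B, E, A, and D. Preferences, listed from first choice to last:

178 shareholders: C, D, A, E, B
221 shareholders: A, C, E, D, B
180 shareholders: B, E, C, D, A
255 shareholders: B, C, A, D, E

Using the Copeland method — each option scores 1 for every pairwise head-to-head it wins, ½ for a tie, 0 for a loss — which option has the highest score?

B

C: beats E, A, and D; loses to B → score 3.
B: beats C, E, A, and D → score 4.
E: loses to C, B, A, and D → score 0.
A: beats E and D; loses to C and B → score 2.
D: beats E; loses to C, B, and A → score 1.
B has the best pairwise record.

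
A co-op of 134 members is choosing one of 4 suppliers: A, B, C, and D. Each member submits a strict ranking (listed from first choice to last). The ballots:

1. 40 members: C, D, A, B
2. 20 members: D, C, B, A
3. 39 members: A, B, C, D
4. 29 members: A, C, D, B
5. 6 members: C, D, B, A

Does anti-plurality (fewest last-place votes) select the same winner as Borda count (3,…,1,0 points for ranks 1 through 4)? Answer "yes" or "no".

yes

Anti-plurality — last-place votes: A 26, B 69, C 0, D 39. Winner: C.
Borda — scores: A 244, B 104, C 275, D 181. Winner: C.
The two methods agree.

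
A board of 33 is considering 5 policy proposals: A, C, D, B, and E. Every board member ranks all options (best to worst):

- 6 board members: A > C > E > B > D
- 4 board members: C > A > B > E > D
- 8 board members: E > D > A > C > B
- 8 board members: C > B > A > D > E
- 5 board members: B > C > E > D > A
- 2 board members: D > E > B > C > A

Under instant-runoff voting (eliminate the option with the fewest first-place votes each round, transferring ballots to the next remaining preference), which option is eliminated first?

D

Round 1: A 6, C 12, D 2, B 5, E 8. Eliminate D.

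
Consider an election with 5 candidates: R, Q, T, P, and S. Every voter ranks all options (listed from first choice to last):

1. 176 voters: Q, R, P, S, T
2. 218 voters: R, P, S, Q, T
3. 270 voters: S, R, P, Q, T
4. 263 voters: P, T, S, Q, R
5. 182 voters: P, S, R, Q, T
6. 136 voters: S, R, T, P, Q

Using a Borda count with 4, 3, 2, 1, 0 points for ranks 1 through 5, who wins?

P

R: 176·3 + 218·4 + 270·3 + 263·0 + 182·2 + 136·3 = 2982
Q: 176·4 + 218·1 + 270·1 + 263·1 + 182·1 + 136·0 = 1637
T: 176·0 + 218·0 + 270·0 + 263·3 + 182·0 + 136·2 = 1061
P: 176·2 + 218·3 + 270·2 + 263·4 + 182·4 + 136·1 = 3462
S: 176·1 + 218·2 + 270·4 + 263·2 + 182·3 + 136·4 = 3308
P has the highest Borda score (3462).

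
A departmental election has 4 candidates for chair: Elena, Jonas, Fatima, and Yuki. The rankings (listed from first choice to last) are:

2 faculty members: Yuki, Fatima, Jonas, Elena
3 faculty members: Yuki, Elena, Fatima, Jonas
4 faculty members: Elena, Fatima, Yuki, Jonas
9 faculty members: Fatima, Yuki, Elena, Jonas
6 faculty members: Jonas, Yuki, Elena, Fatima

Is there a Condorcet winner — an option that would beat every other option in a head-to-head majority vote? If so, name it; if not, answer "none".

Checking pairwise contests:
Yuki beats Elena 20–4.
Elena beats Jonas 16–8.
Elena beats Fatima 13–11.
Fatima beats Yuki 13–11.
Every option loses at least one head-to-head, so there is no Condorcet winner.

none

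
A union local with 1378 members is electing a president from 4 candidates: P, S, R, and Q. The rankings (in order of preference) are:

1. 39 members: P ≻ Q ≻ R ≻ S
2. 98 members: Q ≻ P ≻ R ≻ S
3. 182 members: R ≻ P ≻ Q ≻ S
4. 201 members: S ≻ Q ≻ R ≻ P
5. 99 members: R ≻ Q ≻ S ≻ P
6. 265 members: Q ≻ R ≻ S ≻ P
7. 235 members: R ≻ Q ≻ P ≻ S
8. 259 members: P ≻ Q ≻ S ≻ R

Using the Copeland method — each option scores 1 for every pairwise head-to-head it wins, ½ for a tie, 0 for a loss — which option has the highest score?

P: beats S; loses to R and Q → score 1.
S: loses to P, R, and Q → score 0.
R: beats P and S; loses to Q → score 2.
Q: beats P, S, and R → score 3.
Q has the best pairwise record.

Q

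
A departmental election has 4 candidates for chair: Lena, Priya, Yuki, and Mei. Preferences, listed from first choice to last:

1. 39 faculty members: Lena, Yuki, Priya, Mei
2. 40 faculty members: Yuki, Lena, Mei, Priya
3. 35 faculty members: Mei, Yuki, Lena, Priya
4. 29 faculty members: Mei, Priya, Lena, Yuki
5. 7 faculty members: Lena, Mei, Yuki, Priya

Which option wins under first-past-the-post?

First-place votes: Lena 46, Priya 0, Yuki 40, Mei 64.
Mei has the most first-place votes.

Mei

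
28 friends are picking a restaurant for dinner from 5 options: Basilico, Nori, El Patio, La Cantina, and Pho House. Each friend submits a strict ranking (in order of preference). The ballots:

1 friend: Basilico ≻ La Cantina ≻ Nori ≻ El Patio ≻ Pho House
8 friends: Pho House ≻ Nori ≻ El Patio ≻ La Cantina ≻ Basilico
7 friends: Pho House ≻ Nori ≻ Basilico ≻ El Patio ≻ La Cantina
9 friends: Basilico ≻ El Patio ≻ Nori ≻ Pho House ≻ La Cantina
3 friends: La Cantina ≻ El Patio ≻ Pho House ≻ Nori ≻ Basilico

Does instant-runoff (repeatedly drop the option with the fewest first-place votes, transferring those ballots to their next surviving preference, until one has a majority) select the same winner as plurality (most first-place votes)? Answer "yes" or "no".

Instant-runoff — R1 Basilico 10, Nori 0, El Patio 0, La Cantina 3, Pho House 15 (Pho House winner). Winner: Pho House.
Plurality — first-place votes: Basilico 10, Nori 0, El Patio 0, La Cantina 3, Pho House 15. Winner: Pho House.
The two methods agree.

yes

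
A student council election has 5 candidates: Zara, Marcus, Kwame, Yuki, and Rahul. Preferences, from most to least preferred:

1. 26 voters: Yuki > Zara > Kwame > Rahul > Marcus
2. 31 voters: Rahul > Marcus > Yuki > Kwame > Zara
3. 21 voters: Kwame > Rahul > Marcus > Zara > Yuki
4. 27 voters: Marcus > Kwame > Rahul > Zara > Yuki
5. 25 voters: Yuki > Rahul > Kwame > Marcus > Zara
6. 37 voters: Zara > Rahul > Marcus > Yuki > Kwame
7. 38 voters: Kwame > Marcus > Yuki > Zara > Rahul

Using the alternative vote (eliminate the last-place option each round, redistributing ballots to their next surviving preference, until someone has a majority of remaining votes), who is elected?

Yuki

Round 1: Zara 37, Marcus 27, Kwame 59, Yuki 51, Rahul 31. Eliminate Marcus.
Round 2: Zara 37, Kwame 86, Yuki 51, Rahul 31. Eliminate Rahul.
Round 3: Zara 37, Kwame 86, Yuki 82. Eliminate Zara.
Round 4: Kwame 86, Yuki 119. Yuki has a majority.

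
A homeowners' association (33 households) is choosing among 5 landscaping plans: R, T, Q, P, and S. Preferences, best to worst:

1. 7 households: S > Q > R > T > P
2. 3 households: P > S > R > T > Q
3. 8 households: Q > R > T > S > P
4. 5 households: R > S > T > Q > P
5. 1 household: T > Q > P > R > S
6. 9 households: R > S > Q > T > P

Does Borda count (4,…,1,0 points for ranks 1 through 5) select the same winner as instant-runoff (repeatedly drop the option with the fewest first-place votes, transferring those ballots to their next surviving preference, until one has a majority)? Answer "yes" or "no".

yes

Borda — scores: R 101, T 49, Q 79, P 14, S 87. Winner: R.
Instant-runoff — R1 R 14, T 1, Q 8, P 3, S 7 (T out); R2 R 14, Q 9, P 3, S 7 (P out); R3 R 14, Q 9, S 10 (Q out); R4 R 23, S 10 (R winner). Winner: R.
The two methods agree.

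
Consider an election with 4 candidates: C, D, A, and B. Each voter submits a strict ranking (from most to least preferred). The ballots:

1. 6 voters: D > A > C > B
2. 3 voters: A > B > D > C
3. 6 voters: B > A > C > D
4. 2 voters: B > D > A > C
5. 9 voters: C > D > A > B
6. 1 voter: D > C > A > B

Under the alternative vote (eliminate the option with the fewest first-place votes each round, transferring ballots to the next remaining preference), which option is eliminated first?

A

Round 1: C 9, D 7, A 3, B 8. Eliminate A.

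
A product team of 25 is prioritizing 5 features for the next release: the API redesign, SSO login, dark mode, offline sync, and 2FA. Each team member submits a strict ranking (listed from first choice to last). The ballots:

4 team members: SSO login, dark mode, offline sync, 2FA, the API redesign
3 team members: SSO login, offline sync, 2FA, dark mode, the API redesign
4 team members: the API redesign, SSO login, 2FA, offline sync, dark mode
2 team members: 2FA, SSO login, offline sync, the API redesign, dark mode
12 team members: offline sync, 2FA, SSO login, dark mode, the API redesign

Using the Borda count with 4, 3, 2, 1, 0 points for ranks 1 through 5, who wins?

offline sync

the API redesign: 4·0 + 3·0 + 4·4 + 2·1 + 12·0 = 18
SSO login: 4·4 + 3·4 + 4·3 + 2·3 + 12·2 = 70
dark mode: 4·3 + 3·1 + 4·0 + 2·0 + 12·1 = 27
offline sync: 4·2 + 3·3 + 4·1 + 2·2 + 12·4 = 73
2FA: 4·1 + 3·2 + 4·2 + 2·4 + 12·3 = 62
offline sync has the highest Borda score (73).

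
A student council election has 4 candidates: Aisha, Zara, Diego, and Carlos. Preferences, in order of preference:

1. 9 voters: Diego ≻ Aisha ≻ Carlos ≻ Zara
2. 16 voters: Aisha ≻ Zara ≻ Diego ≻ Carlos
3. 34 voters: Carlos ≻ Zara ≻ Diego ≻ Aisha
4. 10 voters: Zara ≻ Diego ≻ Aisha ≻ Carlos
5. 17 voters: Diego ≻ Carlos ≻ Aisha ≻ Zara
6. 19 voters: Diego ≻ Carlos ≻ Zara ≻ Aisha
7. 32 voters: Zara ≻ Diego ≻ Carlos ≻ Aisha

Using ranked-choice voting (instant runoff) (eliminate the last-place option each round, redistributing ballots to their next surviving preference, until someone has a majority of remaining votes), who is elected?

Zara

Round 1: Aisha 16, Zara 42, Diego 45, Carlos 34. Eliminate Aisha.
Round 2: Zara 58, Diego 45, Carlos 34. Eliminate Carlos.
Round 3: Zara 92, Diego 45. Zara has a majority.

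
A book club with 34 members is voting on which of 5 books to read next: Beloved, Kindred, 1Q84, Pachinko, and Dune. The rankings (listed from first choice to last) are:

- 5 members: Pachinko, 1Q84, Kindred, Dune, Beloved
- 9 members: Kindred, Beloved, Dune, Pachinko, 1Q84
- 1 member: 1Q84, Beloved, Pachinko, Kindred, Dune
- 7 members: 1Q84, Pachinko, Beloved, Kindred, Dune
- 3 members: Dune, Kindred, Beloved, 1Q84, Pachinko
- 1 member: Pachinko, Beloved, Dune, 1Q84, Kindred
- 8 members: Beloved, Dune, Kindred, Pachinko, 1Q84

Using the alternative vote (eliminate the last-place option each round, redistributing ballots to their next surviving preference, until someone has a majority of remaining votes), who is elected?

Kindred

Round 1: Beloved 8, Kindred 9, 1Q84 8, Pachinko 6, Dune 3. Eliminate Dune.
Round 2: Beloved 8, Kindred 12, 1Q84 8, Pachinko 6. Eliminate Pachinko.
Round 3: Beloved 9, Kindred 12, 1Q84 13. Eliminate Beloved.
Round 4: Kindred 20, 1Q84 14. Kindred has a majority.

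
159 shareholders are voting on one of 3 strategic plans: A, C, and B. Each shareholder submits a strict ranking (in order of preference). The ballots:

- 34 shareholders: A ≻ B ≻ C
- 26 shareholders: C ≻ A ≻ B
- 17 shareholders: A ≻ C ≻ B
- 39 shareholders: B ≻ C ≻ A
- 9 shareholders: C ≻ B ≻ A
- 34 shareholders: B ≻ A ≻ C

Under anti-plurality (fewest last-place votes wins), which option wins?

B

Last-place votes: A 48, C 68, B 43.
B is ranked last by the fewest voters, so B wins.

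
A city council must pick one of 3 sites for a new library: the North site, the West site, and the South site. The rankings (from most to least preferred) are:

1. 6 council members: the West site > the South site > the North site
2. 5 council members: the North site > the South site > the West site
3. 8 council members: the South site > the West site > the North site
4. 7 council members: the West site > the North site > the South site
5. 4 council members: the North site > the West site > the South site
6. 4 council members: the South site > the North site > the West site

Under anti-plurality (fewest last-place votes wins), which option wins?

Last-place votes: the North site 14, the West site 9, the South site 11.
the West site is ranked last by the fewest voters, so the West site wins.

the West site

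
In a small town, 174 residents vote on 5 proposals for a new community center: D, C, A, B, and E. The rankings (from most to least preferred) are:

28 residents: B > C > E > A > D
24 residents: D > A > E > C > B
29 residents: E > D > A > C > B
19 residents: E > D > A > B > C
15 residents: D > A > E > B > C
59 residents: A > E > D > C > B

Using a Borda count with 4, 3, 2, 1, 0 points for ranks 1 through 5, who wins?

D: 28·0 + 24·4 + 29·3 + 19·3 + 15·4 + 59·2 = 418
C: 28·3 + 24·1 + 29·1 + 19·0 + 15·0 + 59·1 = 196
A: 28·1 + 24·3 + 29·2 + 19·2 + 15·3 + 59·4 = 477
B: 28·4 + 24·0 + 29·0 + 19·1 + 15·1 + 59·0 = 146
E: 28·2 + 24·2 + 29·4 + 19·4 + 15·2 + 59·3 = 503
E has the highest Borda score (503).

E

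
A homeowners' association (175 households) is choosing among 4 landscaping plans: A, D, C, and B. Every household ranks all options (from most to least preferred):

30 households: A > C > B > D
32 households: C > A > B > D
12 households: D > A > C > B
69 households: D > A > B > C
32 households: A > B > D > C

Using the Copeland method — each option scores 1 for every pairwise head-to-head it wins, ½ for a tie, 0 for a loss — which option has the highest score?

A: beats D, C, and B → score 3.
D: beats C; loses to A and B → score 1.
C: loses to A, D, and B → score 0.
B: beats D and C; loses to A → score 2.
A has the best pairwise record.

A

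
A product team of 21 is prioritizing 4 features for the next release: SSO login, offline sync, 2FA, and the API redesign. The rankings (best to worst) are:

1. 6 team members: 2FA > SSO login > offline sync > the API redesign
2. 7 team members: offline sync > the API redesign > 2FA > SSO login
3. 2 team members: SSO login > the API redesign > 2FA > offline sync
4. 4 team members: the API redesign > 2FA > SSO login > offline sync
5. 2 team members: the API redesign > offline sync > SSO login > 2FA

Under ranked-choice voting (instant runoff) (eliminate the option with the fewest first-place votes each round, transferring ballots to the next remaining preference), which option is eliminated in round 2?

2FA

Round 1: SSO login 2, offline sync 7, 2FA 6, the API redesign 6. Eliminate SSO login.
Round 2: offline sync 7, 2FA 6, the API redesign 8. Eliminate 2FA.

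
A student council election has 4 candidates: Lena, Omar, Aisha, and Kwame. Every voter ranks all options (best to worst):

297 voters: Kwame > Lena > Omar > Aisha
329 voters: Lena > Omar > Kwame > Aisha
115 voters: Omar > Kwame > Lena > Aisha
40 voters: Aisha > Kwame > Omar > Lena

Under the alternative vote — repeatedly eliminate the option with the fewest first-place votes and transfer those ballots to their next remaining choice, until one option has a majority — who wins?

Round 1: Lena 329, Omar 115, Aisha 40, Kwame 297. Eliminate Aisha.
Round 2: Lena 329, Omar 115, Kwame 337. Eliminate Omar.
Round 3: Lena 329, Kwame 452. Kwame has a majority.

Kwame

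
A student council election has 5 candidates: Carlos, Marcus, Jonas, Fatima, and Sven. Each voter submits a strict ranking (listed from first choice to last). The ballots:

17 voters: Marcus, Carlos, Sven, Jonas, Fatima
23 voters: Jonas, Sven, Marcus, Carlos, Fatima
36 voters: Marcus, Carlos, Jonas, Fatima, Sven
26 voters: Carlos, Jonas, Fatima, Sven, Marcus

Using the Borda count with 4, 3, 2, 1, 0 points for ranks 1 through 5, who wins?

Carlos

Carlos: 17·3 + 23·1 + 36·3 + 26·4 = 286
Marcus: 17·4 + 23·2 + 36·4 + 26·0 = 258
Jonas: 17·1 + 23·4 + 36·2 + 26·3 = 259
Fatima: 17·0 + 23·0 + 36·1 + 26·2 = 88
Sven: 17·2 + 23·3 + 36·0 + 26·1 = 129
Carlos has the highest Borda score (286).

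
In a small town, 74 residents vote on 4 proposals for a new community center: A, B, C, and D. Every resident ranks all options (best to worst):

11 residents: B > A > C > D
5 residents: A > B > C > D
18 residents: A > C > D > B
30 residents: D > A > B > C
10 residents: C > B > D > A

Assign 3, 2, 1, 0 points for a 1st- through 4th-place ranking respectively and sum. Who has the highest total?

A

A: 11·2 + 5·3 + 18·3 + 30·2 + 10·0 = 151
B: 11·3 + 5·2 + 18·0 + 30·1 + 10·2 = 93
C: 11·1 + 5·1 + 18·2 + 30·0 + 10·3 = 82
D: 11·0 + 5·0 + 18·1 + 30·3 + 10·1 = 118
A has the highest Borda score (151).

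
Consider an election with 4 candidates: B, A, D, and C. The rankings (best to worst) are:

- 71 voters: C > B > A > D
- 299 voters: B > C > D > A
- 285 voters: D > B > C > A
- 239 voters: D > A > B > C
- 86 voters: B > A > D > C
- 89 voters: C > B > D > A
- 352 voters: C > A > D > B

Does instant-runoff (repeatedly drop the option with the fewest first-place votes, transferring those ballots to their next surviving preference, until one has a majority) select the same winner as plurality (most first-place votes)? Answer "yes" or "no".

Instant-runoff — R1 B 385, A 0, D 524, C 512 (A out); R2 B 385, D 524, C 512 (B out); R3 D 610, C 811 (C winner). Winner: C.
Plurality — first-place votes: B 385, A 0, D 524, C 512. Winner: D.
The two methods disagree.

no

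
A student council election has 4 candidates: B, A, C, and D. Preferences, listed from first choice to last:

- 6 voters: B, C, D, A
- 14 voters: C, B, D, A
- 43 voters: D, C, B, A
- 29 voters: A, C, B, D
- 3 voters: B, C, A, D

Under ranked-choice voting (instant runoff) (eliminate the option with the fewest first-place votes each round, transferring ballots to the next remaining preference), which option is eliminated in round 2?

C

Round 1: B 9, A 29, C 14, D 43. Eliminate B.
Round 2: A 29, C 23, D 43. Eliminate C.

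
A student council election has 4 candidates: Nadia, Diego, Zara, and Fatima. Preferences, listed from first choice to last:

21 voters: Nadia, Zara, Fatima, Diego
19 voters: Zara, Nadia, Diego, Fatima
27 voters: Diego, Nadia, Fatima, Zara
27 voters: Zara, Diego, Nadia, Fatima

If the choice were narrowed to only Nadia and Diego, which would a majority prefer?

Voters preferring Nadia to Diego: 40; preferring Diego to Nadia: 54.
Diego wins the head-to-head.

Diego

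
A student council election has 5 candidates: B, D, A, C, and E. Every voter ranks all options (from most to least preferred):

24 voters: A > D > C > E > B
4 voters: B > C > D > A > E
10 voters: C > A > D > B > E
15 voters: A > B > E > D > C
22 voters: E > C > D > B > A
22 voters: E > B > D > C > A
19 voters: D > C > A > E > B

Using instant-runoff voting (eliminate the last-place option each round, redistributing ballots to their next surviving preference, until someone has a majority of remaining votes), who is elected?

Round 1: B 4, D 19, A 39, C 10, E 44. Eliminate B.
Round 2: D 19, A 39, C 14, E 44. Eliminate C.
Round 3: D 23, A 49, E 44. Eliminate D.
Round 4: A 72, E 44. A has a majority.

A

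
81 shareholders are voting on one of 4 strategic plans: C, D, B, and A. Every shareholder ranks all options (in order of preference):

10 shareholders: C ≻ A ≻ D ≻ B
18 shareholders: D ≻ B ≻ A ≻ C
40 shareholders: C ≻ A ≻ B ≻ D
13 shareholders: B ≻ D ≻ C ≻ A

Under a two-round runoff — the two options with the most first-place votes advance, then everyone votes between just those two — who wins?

Round 1 first-place votes: C 50, D 18, B 13, A 0.
C and D advance.
Runoff: C is preferred to D by 50 voters; D by 31.
C wins the runoff.

C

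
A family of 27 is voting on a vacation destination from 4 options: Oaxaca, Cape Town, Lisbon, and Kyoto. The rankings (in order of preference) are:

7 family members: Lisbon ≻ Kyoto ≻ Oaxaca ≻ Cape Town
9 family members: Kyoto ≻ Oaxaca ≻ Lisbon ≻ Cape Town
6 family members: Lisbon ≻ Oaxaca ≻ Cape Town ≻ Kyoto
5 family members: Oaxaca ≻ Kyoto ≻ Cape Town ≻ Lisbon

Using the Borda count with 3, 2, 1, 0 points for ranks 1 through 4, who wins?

Oaxaca

Oaxaca: 7·1 + 9·2 + 6·2 + 5·3 = 52
Cape Town: 7·0 + 9·0 + 6·1 + 5·1 = 11
Lisbon: 7·3 + 9·1 + 6·3 + 5·0 = 48
Kyoto: 7·2 + 9·3 + 6·0 + 5·2 = 51
Oaxaca has the highest Borda score (52).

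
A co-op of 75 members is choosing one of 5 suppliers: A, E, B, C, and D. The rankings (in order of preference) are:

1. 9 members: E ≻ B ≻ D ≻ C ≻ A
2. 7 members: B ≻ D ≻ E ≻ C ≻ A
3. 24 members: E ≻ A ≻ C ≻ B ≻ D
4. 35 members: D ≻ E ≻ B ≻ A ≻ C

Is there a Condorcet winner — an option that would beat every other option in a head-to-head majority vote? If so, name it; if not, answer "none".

Checking pairwise contests:
E beats A 75–0.
D beats E 42–33.
E beats B 68–7.
A beats C 59–16.
B beats D 40–35.
Every option loses at least one head-to-head, so there is no Condorcet winner.

none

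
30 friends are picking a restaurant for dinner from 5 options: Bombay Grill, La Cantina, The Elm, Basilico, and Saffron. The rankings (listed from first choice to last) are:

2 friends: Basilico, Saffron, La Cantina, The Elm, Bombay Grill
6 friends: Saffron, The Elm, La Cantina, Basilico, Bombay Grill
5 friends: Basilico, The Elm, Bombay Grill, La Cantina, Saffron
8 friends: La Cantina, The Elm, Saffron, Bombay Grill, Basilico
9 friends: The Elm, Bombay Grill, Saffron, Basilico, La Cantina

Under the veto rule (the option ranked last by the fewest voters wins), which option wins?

The Elm

Last-place votes: Bombay Grill 8, La Cantina 9, The Elm 0, Basilico 8, Saffron 5.
The Elm is ranked last by the fewest voters, so The Elm wins.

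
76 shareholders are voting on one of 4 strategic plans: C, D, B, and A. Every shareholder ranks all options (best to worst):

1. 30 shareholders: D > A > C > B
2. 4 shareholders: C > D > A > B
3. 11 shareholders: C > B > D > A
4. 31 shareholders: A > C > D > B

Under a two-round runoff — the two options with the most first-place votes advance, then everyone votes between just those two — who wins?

Round 1 first-place votes: C 15, D 30, B 0, A 31.
A and D advance.
Runoff: A is preferred to D by 31 voters; D by 45.
D wins the runoff.

D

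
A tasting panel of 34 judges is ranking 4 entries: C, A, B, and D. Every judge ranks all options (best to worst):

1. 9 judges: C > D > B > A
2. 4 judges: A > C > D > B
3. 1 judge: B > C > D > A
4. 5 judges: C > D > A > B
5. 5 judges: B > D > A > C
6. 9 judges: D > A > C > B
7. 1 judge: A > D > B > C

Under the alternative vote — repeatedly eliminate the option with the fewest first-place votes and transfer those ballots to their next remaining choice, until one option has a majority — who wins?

C

Round 1: C 14, A 5, B 6, D 9. Eliminate A.
Round 2: C 18, B 6, D 10. C has a majority.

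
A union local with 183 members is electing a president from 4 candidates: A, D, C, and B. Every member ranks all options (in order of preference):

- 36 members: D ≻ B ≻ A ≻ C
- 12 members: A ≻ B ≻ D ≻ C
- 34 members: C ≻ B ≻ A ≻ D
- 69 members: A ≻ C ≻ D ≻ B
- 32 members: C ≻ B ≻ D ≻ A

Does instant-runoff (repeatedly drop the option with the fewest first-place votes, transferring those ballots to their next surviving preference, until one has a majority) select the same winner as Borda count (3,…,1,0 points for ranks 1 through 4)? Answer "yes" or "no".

no

Instant-runoff — R1 A 81, D 36, C 66, B 0 (B out); R2 A 81, D 36, C 66 (D out); R3 A 117, C 66 (A winner). Winner: A.
Borda — scores: A 313, D 221, C 336, B 228. Winner: C.
The two methods disagree.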